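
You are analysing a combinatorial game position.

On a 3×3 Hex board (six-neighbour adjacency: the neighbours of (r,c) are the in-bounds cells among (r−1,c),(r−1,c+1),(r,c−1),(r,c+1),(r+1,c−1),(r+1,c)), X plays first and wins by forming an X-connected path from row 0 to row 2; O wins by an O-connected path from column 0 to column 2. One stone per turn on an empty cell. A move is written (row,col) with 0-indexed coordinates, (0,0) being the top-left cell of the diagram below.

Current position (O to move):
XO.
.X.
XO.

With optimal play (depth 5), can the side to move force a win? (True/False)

ply 1, O at XO./.X./XO. | (0,2)=-1→XOO/.X./XO.*; (1,0)=-1→XO./OX./XO.; (1,2)=-1→XO./.XO/XO.; (2,2)=-1→XO./.X./XOO
ply 2, X at XOO/.X./XO. | (1,0)=+1→XOO/XX./XO.*; (1,2)=-1→XOO/.XX/XO.; (2,2)=-1→XOO/.X./XOX
ply 3: XOO/XX./XO. is terminal -1 (O); from XO./.X./XO. depth 5

O winning at [XO./.X./XO.]: False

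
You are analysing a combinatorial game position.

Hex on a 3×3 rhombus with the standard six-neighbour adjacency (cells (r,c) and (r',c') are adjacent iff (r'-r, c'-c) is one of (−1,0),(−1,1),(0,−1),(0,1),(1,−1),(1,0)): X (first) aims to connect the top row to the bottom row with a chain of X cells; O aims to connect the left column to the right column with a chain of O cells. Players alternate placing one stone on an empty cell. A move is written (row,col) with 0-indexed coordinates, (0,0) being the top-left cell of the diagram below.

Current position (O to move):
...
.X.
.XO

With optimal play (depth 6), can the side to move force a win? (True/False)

[.../.X./.XO] O move#1: (0,0):-1/O../.X./.XO*, (0,1):-1/.O./.X./.XO, (0,2):-1/..O/.X./.XO, (1,0):-1/.../OX./.XO, (1,2):-1/.../.XO/.XO, (2,0):-1/.../.X./OXO
[O../.X./.XO] X move#2: (0,1):+1/OX./.X./.XO*, (0,2):+1/O.X/.X./.XO, (1,0):+1/O../XX./.XO, (1,2):+1/O../.XX/.XO, (2,0):+1/O../.X./XXO
[OX./.X./.XO] end (terminal -1, O#3); searched .../.X./.XO to 6

O winning at [.../.X./.XO]: False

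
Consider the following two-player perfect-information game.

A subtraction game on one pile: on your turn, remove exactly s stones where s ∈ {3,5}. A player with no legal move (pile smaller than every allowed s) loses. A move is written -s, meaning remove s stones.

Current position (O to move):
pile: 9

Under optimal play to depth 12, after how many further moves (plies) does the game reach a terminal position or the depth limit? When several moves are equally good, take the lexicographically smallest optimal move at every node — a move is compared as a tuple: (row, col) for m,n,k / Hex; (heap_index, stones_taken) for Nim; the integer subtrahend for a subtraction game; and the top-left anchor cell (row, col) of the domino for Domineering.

PV length from [9]: 2 plies

p1 O@[9]: -3[6]-1* -5[4]-1
p2 X@[6]: -3[3]-1 -5[1]+1*
p3 O@[1] terminal -1; root [9] d12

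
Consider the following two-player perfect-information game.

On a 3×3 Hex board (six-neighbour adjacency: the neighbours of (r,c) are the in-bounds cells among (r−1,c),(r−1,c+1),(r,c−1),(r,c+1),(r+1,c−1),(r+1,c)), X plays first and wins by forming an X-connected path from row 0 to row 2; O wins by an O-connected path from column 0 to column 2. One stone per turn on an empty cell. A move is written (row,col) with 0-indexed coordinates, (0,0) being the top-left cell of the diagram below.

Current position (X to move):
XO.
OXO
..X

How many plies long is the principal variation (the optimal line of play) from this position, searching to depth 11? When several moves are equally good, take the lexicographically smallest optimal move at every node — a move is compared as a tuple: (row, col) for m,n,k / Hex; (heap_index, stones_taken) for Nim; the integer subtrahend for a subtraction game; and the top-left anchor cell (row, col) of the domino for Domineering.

p1 X@[XO./OXO/..X]: (0,2)[XOX/OXO/..X]+1* (2,0)[XO./OXO/X.X]-1 (2,1)[XO./OXO/.XX]-1
p2 O@[XOX/OXO/..X]: (2,0)[XOX/OXO/O.X]-1* (2,1)[XOX/OXO/.OX]-1
p3 X@[XOX/OXO/O.X]: (2,1)[XOX/OXO/OXX]+1*
p4 O@[XOX/OXO/OXX] terminal -1; root [XO./OXO/..X] d11

PV length from [XO./OXO/..X]: 3 plies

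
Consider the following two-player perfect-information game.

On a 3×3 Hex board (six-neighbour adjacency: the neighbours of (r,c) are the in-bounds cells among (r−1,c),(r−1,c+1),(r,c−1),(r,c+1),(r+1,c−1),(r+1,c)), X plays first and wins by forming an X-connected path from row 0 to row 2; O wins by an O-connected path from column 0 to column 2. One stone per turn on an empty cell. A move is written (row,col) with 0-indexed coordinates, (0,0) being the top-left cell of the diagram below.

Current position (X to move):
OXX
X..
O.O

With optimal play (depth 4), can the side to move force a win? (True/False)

X winning at [OXX/X../O.O]: True

[OXX/X../O.O] X move#1: (1,1):-1/OXX/XX./O.O, (1,2):-1/OXX/X.X/O.O, (2,1):+1/OXX/X../OXO*
[OXX/X../OXO] O move#2: (1,1):-1/OXX/XO./OXO*, (1,2):-1/OXX/X.O/OXO
[OXX/XO./OXO] X move#3: (1,2):+1/OXX/XOX/OXO*
[OXX/XOX/OXO] end (terminal -1, O#4); searched OXX/X../O.O to 4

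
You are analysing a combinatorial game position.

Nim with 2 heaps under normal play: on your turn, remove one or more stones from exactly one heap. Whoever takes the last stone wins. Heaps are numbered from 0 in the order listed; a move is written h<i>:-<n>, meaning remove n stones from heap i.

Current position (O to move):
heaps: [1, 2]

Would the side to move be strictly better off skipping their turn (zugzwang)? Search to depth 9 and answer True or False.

[(1,2)] O move#1: h0:-1:-1/(0,2), h1:-1:+1/(1,1)*, h1:-2:-1/(1,0)
[(1,1)] X move#2: h0:-1:-1/(0,1)*, h1:-1:-1/(1,0)
[(0,1)] O move#3: h1:-1:+1/(0,0)*
[(0,0)] end (terminal -1, X#4); searched (1,2) to 9
suppose O passes — search the same position with X to move:
pass> [(1,2)] X move#1: h0:-1:-1/(0,2), h1:-1:+1/(1,1)*, h1:-2:-1/(1,0)
pass> [(1,1)] O move#2: h0:-1:-1/(0,1)*, h1:-1:-1/(1,0)
pass> [(0,1)] X move#3: h1:-1:+1/(0,0)*
pass> [(0,0)] end (terminal -1, O#4); searched (1,2) to 9
for O: play +1, pass -1

zugzwang((1,2), O) = False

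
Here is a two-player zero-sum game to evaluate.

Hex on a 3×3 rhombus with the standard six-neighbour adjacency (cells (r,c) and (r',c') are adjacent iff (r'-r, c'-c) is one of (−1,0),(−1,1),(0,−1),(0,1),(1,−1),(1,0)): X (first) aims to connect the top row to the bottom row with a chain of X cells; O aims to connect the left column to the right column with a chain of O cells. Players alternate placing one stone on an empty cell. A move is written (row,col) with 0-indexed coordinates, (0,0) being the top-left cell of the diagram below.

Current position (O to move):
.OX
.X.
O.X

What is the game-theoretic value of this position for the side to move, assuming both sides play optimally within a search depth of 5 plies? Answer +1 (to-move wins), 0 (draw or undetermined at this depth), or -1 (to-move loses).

value(.OX/.X./O.X, O) = -1

p1 O@[.OX/.X./O.X]: (0,0)[OOX/.X./O.X]-1* (1,0)[.OX/OX./O.X]-1 (1,2)[.OX/.XO/O.X]-1 (2,1)[.OX/.X./OOX]-1
p2 X@[OOX/.X./O.X]: (1,0)[OOX/XX./O.X]+1* (1,2)[OOX/.XX/O.X]+1 (2,1)[OOX/.X./OXX]+1
p3 O@[OOX/XX./O.X]: (1,2)[OOX/XXO/O.X]-1* (2,1)[OOX/XX./OOX]-1
p4 X@[OOX/XXO/O.X]: (2,1)[OOX/XXO/OXX]+1*
p5 O@[OOX/XXO/OXX] terminal -1; root [.OX/.X./O.X] d5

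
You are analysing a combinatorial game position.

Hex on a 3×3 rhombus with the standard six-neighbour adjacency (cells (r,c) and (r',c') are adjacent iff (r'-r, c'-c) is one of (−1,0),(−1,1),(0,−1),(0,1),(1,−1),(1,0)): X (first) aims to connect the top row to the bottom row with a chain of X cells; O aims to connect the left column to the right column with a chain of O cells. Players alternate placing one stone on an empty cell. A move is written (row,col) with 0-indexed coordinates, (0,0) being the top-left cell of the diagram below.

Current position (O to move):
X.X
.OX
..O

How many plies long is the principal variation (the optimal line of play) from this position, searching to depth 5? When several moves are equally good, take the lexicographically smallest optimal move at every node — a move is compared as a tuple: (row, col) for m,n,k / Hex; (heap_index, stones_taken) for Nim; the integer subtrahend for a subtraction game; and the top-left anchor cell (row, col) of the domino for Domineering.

[X.X/.OX/..O] O move#1: (0,1):-1/XOX/.OX/..O, (1,0):-1/X.X/OOX/..O, (2,0):-1/X.X/.OX/O.O, (2,1):+1/X.X/.OX/.OO*
[X.X/.OX/.OO] X move#2: (0,1):-1/XXX/.OX/.OO*, (1,0):-1/X.X/XOX/.OO, (2,0):-1/X.X/.OX/XOO
[XXX/.OX/.OO] O move#3: (1,0):+1/XXX/OOX/.OO*, (2,0):+1/XXX/.OX/OOO
[XXX/OOX/.OO] end (terminal -1, X#4); searched X.X/.OX/..O to 5

PV length from [X.X/.OX/..O]: 3 plies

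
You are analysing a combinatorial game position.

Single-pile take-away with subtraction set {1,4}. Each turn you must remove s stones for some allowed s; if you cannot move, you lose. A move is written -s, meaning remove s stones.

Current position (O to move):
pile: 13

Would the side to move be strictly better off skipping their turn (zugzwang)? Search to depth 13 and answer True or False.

zugzwang(13, O) = False

p1 O@[13]: -1[12]+1* -4[9]-1
p2 X@[12]: -1[11]-1* -4[8]-1
p3 O@[11]: -1[10]+1* -4[7]+1
p4 X@[10]: -1[9]-1* -4[6]-1
p5 O@[9]: -1[8]-1 -4[5]+1*
p6 X@[5]: -1[4]-1* -4[1]-1
p7 O@[4]: -1[3]-1 -4[0]+1*
p8 X@[0] terminal -1; root [13] d13
if O skipped the turn, X would face:
~ p1 X@[13]: -1[12]+1* -4[9]-1
~ p2 O@[12]: -1[11]-1* -4[8]-1
~ p3 X@[11]: -1[10]+1* -4[7]+1
~ p4 O@[10]: -1[9]-1* -4[6]-1
~ p5 X@[9]: -1[8]-1 -4[5]+1*
~ p6 O@[5]: -1[4]-1* -4[1]-1
~ p7 X@[4]: -1[3]-1 -4[0]+1*
~ p8 O@[0] terminal -1; root [13] d13
compare (O): move=+1 vs pass=-1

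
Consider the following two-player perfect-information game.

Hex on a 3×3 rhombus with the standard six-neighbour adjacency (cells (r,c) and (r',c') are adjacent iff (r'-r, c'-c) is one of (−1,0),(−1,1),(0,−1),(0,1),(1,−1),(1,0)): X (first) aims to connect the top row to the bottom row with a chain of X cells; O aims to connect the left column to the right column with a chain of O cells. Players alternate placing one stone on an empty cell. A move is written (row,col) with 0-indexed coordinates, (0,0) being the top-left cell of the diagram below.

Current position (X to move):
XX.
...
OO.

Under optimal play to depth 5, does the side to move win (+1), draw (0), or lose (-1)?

value(XX./.../OO., X) = -1

ply 1, X at XX./.../OO. | (0,2)=-1→XXX/.../OO.*; (1,0)=-1→XX./X../OO.; (1,1)=-1→XX./.X./OO.; (1,2)=-1→XX./..X/OO.; (2,2)=-1→XX./.../OOX
ply 2, O at XXX/.../OO. | (1,0)=+1→XXX/O../OO.*; (1,1)=+1→XXX/.O./OO.; (1,2)=+1→XXX/..O/OO.; (2,2)=+1→XXX/.../OOO
ply 3, X at XXX/O../OO. | (1,1)=-1→XXX/OX./OO.*; (1,2)=-1→XXX/O.X/OO.; (2,2)=-1→XXX/O../OOX
ply 4, O at XXX/OX./OO. | (1,2)=+1→XXX/OXO/OO.*; (2,2)=+1→XXX/OX./OOO
ply 5: XXX/OXO/OO. is terminal -1 (X); from XX./.../OO. depth 5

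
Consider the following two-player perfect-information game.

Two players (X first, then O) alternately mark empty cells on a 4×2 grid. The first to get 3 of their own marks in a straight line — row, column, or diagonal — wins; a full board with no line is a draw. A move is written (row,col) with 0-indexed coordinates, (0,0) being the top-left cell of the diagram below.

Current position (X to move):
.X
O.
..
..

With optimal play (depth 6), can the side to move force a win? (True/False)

[.X/O./../..] X move#1: (0,0):+0/XX/O./../..*, (1,1):+0/.X/OX/../.., (2,0):+0/.X/O./X./.., (2,1):+0/.X/O./.X/.., (3,0):+0/.X/O./../X., (3,1):-1/.X/O./../.X
[XX/O./../..] O move#2: (1,1):+0/XX/OO/../..*, (2,0):+0/XX/O./O./.., (2,1):+0/XX/O./.O/.., (3,0):+0/XX/O./../O., (3,1):+0/XX/O./../.O
[XX/OO/../..] X move#3: (2,0):+0/XX/OO/X./..*, (2,1):+0/XX/OO/.X/.., (3,0):+0/XX/OO/../X., (3,1):+0/XX/OO/../.X
[XX/OO/X./..] O move#4: (2,1):+0/XX/OO/XO/..*, (3,0):+0/XX/OO/X./O., (3,1):+0/XX/OO/X./.O
[XX/OO/XO/..] X move#5: (3,0):-1/XX/OO/XO/X., (3,1):+0/XX/OO/XO/.X*
[XX/OO/XO/.X] O move#6: (3,0):+0/XX/OO/XO/OX*
[XX/OO/XO/OX] end (terminal +0, X#7); searched .X/O./../.. to 6

X winning at [.X/O./../..]: False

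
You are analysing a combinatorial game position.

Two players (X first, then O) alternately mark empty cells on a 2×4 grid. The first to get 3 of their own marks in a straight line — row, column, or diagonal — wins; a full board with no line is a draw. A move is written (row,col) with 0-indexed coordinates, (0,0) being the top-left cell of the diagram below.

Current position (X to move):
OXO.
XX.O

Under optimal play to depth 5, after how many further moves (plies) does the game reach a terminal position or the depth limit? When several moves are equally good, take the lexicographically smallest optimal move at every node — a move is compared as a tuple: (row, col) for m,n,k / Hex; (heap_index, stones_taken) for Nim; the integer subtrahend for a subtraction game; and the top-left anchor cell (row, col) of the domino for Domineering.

PV length from [OXO./XX.O]: 1 ply

ply 1, X at OXO./XX.O | (0,3)=+0→OXOX/XX.O; (1,2)=+1→OXO./XXXO*
ply 2: OXO./XXXO is terminal -1 (O); from OXO./XX.O depth 5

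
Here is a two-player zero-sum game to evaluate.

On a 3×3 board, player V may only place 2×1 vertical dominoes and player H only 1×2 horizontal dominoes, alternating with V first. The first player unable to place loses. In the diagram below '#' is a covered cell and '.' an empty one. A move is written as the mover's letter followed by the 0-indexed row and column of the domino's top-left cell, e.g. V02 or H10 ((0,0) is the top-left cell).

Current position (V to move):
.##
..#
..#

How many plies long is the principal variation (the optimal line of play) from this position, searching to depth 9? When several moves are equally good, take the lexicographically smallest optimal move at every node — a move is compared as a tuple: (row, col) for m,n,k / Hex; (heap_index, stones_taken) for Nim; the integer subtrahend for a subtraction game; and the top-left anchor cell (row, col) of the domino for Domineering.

PV length from [.##/..#/..#]: 1 ply

[.##/..#/..#] V move#1: V00:-1/###/#.#/..#, V10:+1/.##/#.#/#.#*, V11:+1/.##/.##/.##
[.##/#.#/#.#] end (terminal -1, H#2); searched .##/..#/..# to 9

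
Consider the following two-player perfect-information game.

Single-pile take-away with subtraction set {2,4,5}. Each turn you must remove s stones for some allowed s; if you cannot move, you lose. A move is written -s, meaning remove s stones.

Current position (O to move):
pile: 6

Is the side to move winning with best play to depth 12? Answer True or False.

O winning at [6]: True

p1 O@[6]: -2[4]-1 -4[2]-1 -5[1]+1*
p2 X@[1] terminal -1; root [6] d12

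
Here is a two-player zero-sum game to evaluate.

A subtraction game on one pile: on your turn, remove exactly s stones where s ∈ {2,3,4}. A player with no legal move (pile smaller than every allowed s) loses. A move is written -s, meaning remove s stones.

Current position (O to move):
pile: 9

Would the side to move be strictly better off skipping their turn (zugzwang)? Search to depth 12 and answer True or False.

[9] O move#1: -2:+1/7*, -3:+1/6, -4:-1/5
[7] X move#2: -2:-1/5*, -3:-1/4, -4:-1/3
[5] O move#3: -2:-1/3, -3:-1/2, -4:+1/1*
[1] end (terminal -1, X#4); searched 9 to 12
pass branch (X moves first from the same position):
  | [9] X move#1: -2:+1/7*, -3:+1/6, -4:-1/5
  | [7] O move#2: -2:-1/5*, -3:-1/4, -4:-1/3
  | [5] X move#3: -2:-1/3, -3:-1/2, -4:+1/1*
  | [1] end (terminal -1, O#4); searched 9 to 12
O moving scores +1; O passing scores -1

zugzwang(9, O) = False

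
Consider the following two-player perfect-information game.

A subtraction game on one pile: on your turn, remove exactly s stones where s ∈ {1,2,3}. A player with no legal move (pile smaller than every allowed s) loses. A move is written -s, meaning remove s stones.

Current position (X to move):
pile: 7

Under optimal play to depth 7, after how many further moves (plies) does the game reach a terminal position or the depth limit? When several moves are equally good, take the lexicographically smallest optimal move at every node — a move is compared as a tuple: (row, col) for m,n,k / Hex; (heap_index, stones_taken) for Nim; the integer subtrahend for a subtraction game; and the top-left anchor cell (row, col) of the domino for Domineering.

PV length from [7]: 3 plies

ply 1, X at 7 | -1=-1→6; -2=-1→5; -3=+1→4*
ply 2, O at 4 | -1=-1→3*; -2=-1→2; -3=-1→1
ply 3, X at 3 | -1=-1→2; -2=-1→1; -3=+1→0*
ply 4: 0 is terminal -1 (O); from 7 depth 7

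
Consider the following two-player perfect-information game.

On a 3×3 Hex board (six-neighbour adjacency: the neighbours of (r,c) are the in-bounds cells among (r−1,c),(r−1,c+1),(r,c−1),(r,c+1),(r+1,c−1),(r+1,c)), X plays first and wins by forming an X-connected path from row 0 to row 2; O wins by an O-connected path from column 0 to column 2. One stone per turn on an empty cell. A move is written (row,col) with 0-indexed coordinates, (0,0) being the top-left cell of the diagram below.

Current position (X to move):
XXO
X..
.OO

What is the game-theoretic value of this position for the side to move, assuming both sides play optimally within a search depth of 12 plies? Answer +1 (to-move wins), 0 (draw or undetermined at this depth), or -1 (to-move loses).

ply 1, X at XXO/X../.OO | (1,1)=-1→XXO/XX./.OO; (1,2)=-1→XXO/X.X/.OO; (2,0)=+1→XXO/X../XOO*
ply 2: XXO/X../XOO is terminal -1 (O); from XXO/X../.OO depth 12

value(XXO/X../.OO, X) = +1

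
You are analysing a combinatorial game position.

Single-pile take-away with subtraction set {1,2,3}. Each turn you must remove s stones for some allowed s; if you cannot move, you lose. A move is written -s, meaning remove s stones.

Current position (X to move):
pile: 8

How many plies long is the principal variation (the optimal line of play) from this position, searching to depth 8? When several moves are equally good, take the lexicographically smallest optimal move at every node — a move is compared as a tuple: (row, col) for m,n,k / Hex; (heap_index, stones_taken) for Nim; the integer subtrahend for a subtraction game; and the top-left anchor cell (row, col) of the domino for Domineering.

ply 1, X at 8 | -1=-1→7*; -2=-1→6; -3=-1→5
ply 2, O at 7 | -1=-1→6; -2=-1→5; -3=+1→4*
ply 3, X at 4 | -1=-1→3*; -2=-1→2; -3=-1→1
ply 4, O at 3 | -1=-1→2; -2=-1→1; -3=+1→0*
ply 5: 0 is terminal -1 (X); from 8 depth 8

PV length from [8]: 4 plies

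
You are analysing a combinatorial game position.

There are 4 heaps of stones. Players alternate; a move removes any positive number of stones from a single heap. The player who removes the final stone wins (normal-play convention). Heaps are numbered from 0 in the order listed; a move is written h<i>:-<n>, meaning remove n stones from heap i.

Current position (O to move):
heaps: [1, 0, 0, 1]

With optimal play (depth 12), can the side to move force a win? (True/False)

O winning at [(1,0,0,1)]: False

p1 O@[(1,0,0,1)]: h0:-1[(0,0,0,1)]-1* h3:-1[(1,0,0,0)]-1
p2 X@[(0,0,0,1)]: h3:-1[(0,0,0,0)]+1*
p3 O@[(0,0,0,0)] terminal -1; root [(1,0,0,1)] d12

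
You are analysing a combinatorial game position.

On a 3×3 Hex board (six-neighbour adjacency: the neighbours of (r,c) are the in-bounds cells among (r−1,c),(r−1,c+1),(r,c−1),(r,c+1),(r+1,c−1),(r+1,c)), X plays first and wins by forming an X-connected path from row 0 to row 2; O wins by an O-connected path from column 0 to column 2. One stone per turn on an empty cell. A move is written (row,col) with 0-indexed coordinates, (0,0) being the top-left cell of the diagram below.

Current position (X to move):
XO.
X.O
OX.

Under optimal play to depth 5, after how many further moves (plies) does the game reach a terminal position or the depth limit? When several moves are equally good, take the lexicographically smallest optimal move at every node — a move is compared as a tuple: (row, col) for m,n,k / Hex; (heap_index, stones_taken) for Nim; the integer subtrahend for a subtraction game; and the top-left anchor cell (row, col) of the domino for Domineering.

PV length from [XO./X.O/OX.]: 1 ply

ply 1, X at XO./X.O/OX. | (0,2)=-1→XOX/X.O/OX.; (1,1)=+1→XO./XXO/OX.*; (2,2)=-1→XO./X.O/OXX
ply 2: XO./XXO/OX. is terminal -1 (O); from XO./X.O/OX. depth 5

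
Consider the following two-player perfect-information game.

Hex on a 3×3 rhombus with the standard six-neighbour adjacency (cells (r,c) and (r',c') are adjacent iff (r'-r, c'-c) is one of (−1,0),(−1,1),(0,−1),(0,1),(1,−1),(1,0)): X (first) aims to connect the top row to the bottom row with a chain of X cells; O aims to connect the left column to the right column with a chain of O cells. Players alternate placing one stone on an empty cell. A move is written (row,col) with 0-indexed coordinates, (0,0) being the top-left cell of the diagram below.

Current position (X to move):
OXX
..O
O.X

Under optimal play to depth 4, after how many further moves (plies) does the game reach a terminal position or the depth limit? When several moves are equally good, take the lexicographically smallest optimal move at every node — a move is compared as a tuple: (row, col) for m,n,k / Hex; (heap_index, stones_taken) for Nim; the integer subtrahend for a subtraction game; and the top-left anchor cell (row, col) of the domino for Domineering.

PV length from [OXX/..O/O.X]: 2 plies

ply 1, X at OXX/..O/O.X | (1,0)=-1→OXX/X.O/O.X*; (1,1)=-1→OXX/.XO/O.X; (2,1)=-1→OXX/..O/OXX
ply 2, O at OXX/X.O/O.X | (1,1)=+1→OXX/XOO/O.X*; (2,1)=+1→OXX/X.O/OOX
ply 3: OXX/XOO/O.X is terminal -1 (X); from OXX/..O/O.X depth 4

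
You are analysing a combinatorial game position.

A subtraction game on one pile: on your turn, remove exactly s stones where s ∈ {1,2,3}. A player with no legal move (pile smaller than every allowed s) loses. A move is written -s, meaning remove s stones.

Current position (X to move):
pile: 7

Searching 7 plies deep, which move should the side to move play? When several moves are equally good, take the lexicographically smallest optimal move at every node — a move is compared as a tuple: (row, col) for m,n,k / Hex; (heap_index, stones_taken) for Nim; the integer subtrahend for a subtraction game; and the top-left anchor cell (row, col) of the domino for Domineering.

X's best at [7]: -3

[7] X move#1: -1:-1/6, -2:-1/5, -3:+1/4*
[4] O move#2: -1:-1/3*, -2:-1/2, -3:-1/1
[3] X move#3: -1:-1/2, -2:-1/1, -3:+1/0*
[0] end (terminal -1, O#4); searched 7 to 7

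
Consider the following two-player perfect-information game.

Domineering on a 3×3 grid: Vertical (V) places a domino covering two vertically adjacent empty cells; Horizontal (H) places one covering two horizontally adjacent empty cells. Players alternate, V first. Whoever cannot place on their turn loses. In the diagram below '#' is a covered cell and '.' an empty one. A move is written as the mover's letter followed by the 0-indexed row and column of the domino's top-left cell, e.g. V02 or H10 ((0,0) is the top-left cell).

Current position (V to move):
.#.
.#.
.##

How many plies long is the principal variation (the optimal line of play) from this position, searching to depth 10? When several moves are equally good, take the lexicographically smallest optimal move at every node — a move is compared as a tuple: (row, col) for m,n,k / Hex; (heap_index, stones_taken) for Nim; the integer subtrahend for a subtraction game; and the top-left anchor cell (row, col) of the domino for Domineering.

PV length from [.#./.#./.##]: 1 ply

[.#./.#./.##] V move#1: V00:+1/##./##./.##*, V02:+1/.##/.##/.##, V10:+1/.#./##./###
[##./##./.##] end (terminal -1, H#2); searched .#./.#./.## to 10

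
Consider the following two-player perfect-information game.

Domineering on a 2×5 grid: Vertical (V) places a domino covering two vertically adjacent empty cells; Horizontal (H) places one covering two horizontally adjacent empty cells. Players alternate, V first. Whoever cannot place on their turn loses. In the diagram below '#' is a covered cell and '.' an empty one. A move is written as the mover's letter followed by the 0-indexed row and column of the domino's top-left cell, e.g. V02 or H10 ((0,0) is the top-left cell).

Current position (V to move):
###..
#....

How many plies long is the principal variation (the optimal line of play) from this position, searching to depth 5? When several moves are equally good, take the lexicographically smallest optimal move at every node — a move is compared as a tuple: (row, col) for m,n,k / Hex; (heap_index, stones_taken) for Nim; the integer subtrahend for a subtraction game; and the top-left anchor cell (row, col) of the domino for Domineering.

PV length from [###../#....]: 3 plies

p1 V@[###../#....]: V03[####./#..#.]+1* V04[###.#/#...#]-1
p2 H@[####./#..#.]: H11[####./####.]-1*
p3 V@[####./####.]: V04[#####/#####]+1*
p4 H@[#####/#####] terminal -1; root [###../#....] d5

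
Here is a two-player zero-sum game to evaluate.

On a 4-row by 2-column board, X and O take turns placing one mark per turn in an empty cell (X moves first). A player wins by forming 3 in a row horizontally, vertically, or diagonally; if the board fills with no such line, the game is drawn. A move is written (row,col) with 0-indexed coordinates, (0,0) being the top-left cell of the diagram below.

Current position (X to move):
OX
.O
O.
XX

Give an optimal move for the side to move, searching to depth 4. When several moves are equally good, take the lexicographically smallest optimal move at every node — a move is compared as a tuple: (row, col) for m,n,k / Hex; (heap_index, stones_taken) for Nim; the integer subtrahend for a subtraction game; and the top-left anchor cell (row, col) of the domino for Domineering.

ply 1, X at OX/.O/O./XX | (1,0)=+0→OX/XO/O./XX*; (2,1)=-1→OX/.O/OX/XX
ply 2, O at OX/XO/O./XX | (2,1)=+0→OX/XO/OO/XX*
ply 3: OX/XO/OO/XX is terminal +0 (X); from OX/.O/O./XX depth 4

X's best at [OX/.O/O./XX]: (1,0)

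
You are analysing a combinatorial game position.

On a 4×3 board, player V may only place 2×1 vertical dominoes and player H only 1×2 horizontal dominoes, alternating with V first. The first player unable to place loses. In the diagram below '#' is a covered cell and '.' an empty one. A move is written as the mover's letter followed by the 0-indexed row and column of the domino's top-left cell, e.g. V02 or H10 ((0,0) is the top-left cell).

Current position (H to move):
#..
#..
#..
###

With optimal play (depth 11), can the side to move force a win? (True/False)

H winning at [#../#../#../###]: True

[#../#../#../###] H move#1: H01:-1/###/#../#../###, H11:+1/#../###/#../###*, H21:-1/#../#../###/###
[#../###/#../###] end (terminal -1, V#2); searched #../#../#../### to 11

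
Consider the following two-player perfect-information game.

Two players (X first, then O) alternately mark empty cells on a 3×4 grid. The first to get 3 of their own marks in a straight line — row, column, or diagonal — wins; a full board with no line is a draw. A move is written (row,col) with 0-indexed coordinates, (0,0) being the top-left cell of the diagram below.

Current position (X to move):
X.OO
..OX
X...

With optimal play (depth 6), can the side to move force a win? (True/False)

ply 1, X at X.OO/..OX/X... | (0,1)=-1→XXOO/..OX/X...; (1,0)=+1→X.OO/X.OX/X...*; (1,1)=-1→X.OO/.XOX/X...; (2,1)=-1→X.OO/..OX/XX..; (2,2)=-1→X.OO/..OX/X.X.; (2,3)=-1→X.OO/..OX/X..X
ply 2: X.OO/X.OX/X... is terminal -1 (O); from X.OO/..OX/X... depth 6

X winning at [X.OO/..OX/X...]: True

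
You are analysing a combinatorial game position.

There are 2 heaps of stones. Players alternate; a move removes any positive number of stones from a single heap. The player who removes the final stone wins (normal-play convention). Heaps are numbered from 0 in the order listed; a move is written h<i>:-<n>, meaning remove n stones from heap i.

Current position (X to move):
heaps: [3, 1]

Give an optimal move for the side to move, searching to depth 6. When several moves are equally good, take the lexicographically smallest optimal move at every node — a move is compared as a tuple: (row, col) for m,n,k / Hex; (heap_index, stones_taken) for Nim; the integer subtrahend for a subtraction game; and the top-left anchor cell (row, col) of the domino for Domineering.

X's best at [(3,1)]: h0:-2

ply 1, X at (3,1) | h0:-1=-1→(2,1); h0:-2=+1→(1,1)*; h0:-3=-1→(0,1); h1:-1=-1→(3,0)
ply 2, O at (1,1) | h0:-1=-1→(0,1)*; h1:-1=-1→(1,0)
ply 3, X at (0,1) | h1:-1=+1→(0,0)*
ply 4: (0,0) is terminal -1 (O); from (3,1) depth 6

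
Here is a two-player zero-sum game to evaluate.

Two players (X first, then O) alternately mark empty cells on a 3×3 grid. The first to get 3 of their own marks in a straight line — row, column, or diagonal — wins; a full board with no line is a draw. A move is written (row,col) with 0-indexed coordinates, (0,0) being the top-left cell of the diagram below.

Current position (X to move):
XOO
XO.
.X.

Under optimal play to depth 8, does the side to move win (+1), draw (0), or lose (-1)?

value(XOO/XO./.X., X) = +1

ply 1, X at XOO/XO./.X. | (1,2)=-1→XOO/XOX/.X.; (2,0)=+1→XOO/XO./XX.*; (2,2)=-1→XOO/XO./.XX
ply 2: XOO/XO./XX. is terminal -1 (O); from XOO/XO./.X. depth 8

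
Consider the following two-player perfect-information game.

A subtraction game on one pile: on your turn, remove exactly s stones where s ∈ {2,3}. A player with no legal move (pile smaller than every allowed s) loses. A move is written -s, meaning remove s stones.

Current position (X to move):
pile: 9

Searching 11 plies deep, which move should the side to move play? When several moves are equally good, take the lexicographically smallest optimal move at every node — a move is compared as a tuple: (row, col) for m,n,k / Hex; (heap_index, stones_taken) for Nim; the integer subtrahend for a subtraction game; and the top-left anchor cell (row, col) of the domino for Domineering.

X's best at [9]: -3

ply 1, X at 9 | -2=-1→7; -3=+1→6*
ply 2, O at 6 | -2=-1→4*; -3=-1→3
ply 3, X at 4 | -2=-1→2; -3=+1→1*
ply 4: 1 is terminal -1 (O); from 9 depth 11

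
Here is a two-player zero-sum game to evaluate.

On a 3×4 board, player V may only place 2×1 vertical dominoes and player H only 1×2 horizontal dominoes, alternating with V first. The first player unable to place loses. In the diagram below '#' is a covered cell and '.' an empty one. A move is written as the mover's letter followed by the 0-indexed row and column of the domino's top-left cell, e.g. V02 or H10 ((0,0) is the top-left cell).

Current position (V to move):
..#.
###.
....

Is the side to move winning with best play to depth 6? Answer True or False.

V winning at [..#./###./....]: False

ply 1, V at ..#./###./.... | V03=-1→..##/####/....*; V13=-1→..#./####/...#
ply 2, H at ..##/####/.... | H00=+1→####/####/....*; H20=+1→..##/####/##..; H21=+1→..##/####/.##.; H22=+1→..##/####/..##
ply 3: ####/####/.... is terminal -1 (V); from ..#./###./.... depth 6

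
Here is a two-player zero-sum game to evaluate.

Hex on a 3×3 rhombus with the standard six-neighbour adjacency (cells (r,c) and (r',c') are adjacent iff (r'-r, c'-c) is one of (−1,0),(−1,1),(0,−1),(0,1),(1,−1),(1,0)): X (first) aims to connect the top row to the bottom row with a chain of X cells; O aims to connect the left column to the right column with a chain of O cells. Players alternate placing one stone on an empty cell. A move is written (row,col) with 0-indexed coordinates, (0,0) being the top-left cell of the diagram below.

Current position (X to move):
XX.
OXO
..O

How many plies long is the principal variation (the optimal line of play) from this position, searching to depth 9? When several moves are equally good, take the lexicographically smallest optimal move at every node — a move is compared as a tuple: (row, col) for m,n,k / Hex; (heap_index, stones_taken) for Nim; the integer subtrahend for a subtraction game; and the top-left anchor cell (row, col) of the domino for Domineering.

PV length from [XX./OXO/..O]: 3 plies

[XX./OXO/..O] X move#1: (0,2):+1/XXX/OXO/..O*, (2,0):+1/XX./OXO/X.O, (2,1):+1/XX./OXO/.XO
[XXX/OXO/..O] O move#2: (2,0):-1/XXX/OXO/O.O*, (2,1):-1/XXX/OXO/.OO
[XXX/OXO/O.O] X move#3: (2,1):+1/XXX/OXO/OXO*
[XXX/OXO/OXO] end (terminal -1, O#4); searched XX./OXO/..O to 9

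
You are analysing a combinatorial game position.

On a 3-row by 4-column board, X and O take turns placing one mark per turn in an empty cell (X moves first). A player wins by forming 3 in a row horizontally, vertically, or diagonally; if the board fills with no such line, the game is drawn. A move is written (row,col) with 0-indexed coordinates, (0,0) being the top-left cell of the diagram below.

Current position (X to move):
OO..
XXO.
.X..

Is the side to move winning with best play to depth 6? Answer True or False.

ply 1, X at OO../XXO./.X.. | (0,2)=-1→OOX./XXO./.X..*; (0,3)=-1→OO.X/XXO./.X..; (1,3)=-1→OO../XXOX/.X..; (2,0)=-1→OO../XXO./XX..; (2,2)=-1→OO../XXO./.XX.; (2,3)=-1→OO../XXO./.X.X
ply 2, O at OOX./XXO./.X.. | (0,3)=-1→OOXO/XXO./.X..; (1,3)=-1→OOX./XXOO/.X..; (2,0)=+0→OOX./XXO./OX..; (2,2)=-1→OOX./XXO./.XO.; (2,3)=+1→OOX./XXO./.X.O*
ply 3: OOX./XXO./.X.O is terminal -1 (X); from OO../XXO./.X.. depth 6

X winning at [OO../XXO./.X..]: False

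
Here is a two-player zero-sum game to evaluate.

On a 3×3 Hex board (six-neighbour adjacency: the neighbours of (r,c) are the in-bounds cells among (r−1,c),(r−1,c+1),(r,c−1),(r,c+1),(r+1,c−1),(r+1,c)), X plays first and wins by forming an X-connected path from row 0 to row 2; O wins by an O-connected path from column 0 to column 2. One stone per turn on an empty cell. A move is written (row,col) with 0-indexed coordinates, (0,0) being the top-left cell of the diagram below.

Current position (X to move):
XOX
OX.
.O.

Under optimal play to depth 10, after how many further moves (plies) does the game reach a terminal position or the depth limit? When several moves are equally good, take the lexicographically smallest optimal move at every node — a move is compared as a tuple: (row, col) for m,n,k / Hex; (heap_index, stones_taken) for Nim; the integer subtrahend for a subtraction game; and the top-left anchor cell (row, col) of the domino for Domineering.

p1 X@[XOX/OX./.O.]: (1,2)[XOX/OXX/.O.]+1* (2,0)[XOX/OX./XO.]+1 (2,2)[XOX/OX./.OX]+1
p2 O@[XOX/OXX/.O.]: (2,0)[XOX/OXX/OO.]-1* (2,2)[XOX/OXX/.OO]-1
p3 X@[XOX/OXX/OO.]: (2,2)[XOX/OXX/OOX]+1*
p4 O@[XOX/OXX/OOX] terminal -1; root [XOX/OX./.O.] d10

PV length from [XOX/OX./.O.]: 3 plies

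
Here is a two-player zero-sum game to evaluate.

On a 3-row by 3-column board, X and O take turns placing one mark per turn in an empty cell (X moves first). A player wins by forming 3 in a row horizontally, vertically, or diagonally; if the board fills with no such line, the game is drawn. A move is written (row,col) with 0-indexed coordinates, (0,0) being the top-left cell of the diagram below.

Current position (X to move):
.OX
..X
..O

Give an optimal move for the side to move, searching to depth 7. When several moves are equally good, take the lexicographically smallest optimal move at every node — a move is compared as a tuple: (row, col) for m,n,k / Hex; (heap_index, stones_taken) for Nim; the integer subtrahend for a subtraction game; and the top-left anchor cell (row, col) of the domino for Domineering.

X's best at [.OX/..X/..O]: (1,1)

p1 X@[.OX/..X/..O]: (0,0)[XOX/..X/..O]-1 (1,0)[.OX/X.X/..O]-1 (1,1)[.OX/.XX/..O]+1* (2,0)[.OX/..X/X.O]-1 (2,1)[.OX/..X/.XO]+0
p2 O@[.OX/.XX/..O]: (0,0)[OOX/.XX/..O]-1* (1,0)[.OX/OXX/..O]-1 (2,0)[.OX/.XX/O.O]-1 (2,1)[.OX/.XX/.OO]-1
p3 X@[OOX/.XX/..O]: (1,0)[OOX/XXX/..O]+1* (2,0)[OOX/.XX/X.O]+1 (2,1)[OOX/.XX/.XO]+1
p4 O@[OOX/XXX/..O] terminal -1; root [.OX/..X/..O] d7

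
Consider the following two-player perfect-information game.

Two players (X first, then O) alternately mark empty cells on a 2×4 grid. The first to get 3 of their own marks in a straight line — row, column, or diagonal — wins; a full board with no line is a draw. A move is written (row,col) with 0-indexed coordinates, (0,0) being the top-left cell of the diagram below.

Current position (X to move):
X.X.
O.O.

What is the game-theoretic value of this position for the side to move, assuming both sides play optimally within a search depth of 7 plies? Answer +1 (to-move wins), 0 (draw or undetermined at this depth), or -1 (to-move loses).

value(X.X./O.O., X) = +1

ply 1, X at X.X./O.O. | (0,1)=+1→XXX./O.O.*; (0,3)=-1→X.XX/O.O.; (1,1)=+0→X.X./OXO.; (1,3)=-1→X.X./O.OX
ply 2: XXX./O.O. is terminal -1 (O); from X.X./O.O. depth 7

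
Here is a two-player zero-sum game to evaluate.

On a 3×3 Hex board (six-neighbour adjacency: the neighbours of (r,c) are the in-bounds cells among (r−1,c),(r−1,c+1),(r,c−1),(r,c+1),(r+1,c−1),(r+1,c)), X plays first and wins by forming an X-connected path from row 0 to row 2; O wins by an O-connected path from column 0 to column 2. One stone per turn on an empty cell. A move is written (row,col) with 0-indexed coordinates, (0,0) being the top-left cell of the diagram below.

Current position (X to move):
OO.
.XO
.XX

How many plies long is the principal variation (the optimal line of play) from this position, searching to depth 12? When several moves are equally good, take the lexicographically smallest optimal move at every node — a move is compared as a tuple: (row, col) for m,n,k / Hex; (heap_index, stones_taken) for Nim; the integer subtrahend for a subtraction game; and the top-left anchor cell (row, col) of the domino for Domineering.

PV length from [OO./.XO/.XX]: 1 ply

[OO./.XO/.XX] X move#1: (0,2):+1/OOX/.XO/.XX*, (1,0):-1/OO./XXO/.XX, (2,0):-1/OO./.XO/XXX
[OOX/.XO/.XX] end (terminal -1, O#2); searched OO./.XO/.XX to 12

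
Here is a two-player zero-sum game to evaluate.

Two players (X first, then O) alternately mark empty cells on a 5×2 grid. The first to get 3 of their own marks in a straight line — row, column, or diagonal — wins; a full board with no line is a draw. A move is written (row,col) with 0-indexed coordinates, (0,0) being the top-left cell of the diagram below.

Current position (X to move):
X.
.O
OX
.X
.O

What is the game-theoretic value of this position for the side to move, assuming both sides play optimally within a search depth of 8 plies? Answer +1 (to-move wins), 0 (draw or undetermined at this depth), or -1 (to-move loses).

ply 1, X at X./.O/OX/.X/.O | (0,1)=-1→XX/.O/OX/.X/.O; (1,0)=+0→X./XO/OX/.X/.O*; (3,0)=+0→X./.O/OX/XX/.O; (4,0)=+0→X./.O/OX/.X/XO
ply 2, O at X./XO/OX/.X/.O | (0,1)=+0→XO/XO/OX/.X/.O*; (3,0)=+0→X./XO/OX/OX/.O; (4,0)=+0→X./XO/OX/.X/OO
ply 3, X at XO/XO/OX/.X/.O | (3,0)=+0→XO/XO/OX/XX/.O*; (4,0)=+0→XO/XO/OX/.X/XO
ply 4, O at XO/XO/OX/XX/.O | (4,0)=+0→XO/XO/OX/XX/OO*
ply 5: XO/XO/OX/XX/OO is terminal +0 (X); from X./.O/OX/.X/.O depth 8

value(X./.O/OX/.X/.O, X) = 0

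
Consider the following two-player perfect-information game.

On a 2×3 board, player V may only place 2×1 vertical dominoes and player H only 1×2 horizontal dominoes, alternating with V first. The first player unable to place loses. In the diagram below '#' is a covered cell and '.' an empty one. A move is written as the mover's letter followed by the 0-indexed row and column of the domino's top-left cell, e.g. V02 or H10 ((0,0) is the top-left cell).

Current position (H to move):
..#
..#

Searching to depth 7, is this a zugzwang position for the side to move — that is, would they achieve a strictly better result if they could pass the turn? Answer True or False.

[..#/..#] H move#1: H00:+1/###/..#*, H10:+1/..#/###
[###/..#] end (terminal -1, V#2); searched ..#/..# to 7
suppose H passes — search the same position with V to move:
pass> [..#/..#] V move#1: V00:+1/#.#/#.#*, V01:+1/.##/.##
pass> [#.#/#.#] end (terminal -1, H#2); searched ..#/..# to 7
for H: play +1, pass -1

zugzwang(..#/..#, H) = False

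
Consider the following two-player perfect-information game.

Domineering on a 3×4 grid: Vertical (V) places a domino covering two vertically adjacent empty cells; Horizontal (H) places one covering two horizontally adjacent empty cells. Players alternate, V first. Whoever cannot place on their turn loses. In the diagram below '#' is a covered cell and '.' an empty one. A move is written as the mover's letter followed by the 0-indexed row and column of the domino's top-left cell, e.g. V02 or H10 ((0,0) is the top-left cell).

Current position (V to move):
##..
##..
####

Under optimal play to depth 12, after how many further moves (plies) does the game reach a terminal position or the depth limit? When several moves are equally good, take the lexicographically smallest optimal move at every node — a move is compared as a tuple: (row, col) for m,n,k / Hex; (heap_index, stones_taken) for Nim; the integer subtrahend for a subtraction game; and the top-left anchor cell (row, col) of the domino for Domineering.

[##../##../####] V move#1: V02:+1/###./###./####*, V03:+1/##.#/##.#/####
[###./###./####] end (terminal -1, H#2); searched ##../##../#### to 12

PV length from [##../##../####]: 1 ply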